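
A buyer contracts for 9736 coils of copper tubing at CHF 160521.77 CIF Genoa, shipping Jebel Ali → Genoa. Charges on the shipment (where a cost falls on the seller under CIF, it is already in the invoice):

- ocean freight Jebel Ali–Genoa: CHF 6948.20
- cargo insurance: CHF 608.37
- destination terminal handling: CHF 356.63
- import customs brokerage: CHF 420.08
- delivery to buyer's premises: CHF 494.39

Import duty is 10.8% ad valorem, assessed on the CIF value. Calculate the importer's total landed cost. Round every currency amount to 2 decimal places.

Total landed cost: CHF 179129.22

CIF: the seller pays costs through ocean freight and marine insurance to the destination port.
Already in the invoice (seller's account under CIF): freight, insurance — exclude.
The CIF price already equals the CIF value: 160521.77
Import duty = 160521.77 × 10.8% = 17336.35
Buyer bears: destination terminal 356.63 + brokerage 420.08 + delivery 494.39 + duty 17336.35 = 18607.45
Landed cost = invoice 160521.77 + 18607.45 = 179129.22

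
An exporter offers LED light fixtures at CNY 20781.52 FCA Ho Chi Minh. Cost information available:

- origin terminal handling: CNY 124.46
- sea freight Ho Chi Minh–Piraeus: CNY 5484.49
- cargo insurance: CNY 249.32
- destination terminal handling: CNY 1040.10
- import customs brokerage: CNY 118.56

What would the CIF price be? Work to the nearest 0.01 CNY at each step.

Not relevant to the conversion: destination terminal, brokerage — on the buyer under both terms; not part of either seller's price.
From FCA to CIF, the seller additionally bears: origin terminal, freight, insurance.
CIF price = 20781.52 + 124.46 + 5484.49 + 249.32 = 26639.79

CIF price: CNY 26639.79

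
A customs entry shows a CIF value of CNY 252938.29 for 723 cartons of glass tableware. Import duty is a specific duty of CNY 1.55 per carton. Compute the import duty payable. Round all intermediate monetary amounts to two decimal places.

Import duty: CNY 1120.65

Import duty = 723 × 1.55 = 1120.65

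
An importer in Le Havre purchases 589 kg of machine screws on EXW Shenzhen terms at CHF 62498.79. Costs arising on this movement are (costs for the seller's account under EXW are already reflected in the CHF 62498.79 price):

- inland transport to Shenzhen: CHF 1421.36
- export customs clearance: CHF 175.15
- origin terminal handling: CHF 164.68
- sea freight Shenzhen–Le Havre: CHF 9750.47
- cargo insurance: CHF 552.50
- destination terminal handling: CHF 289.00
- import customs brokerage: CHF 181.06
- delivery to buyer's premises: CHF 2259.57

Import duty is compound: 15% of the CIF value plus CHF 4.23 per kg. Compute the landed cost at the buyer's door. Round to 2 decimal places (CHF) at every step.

Total landed cost: CHF 90968.49

EXW: the seller makes goods available at their premises; the buyer bears all onward costs.
CIF value = EXW price + inland to port + export clearance + origin terminal + freight + insurance = 62498.79 + 1421.36 + 175.15 + 164.68 + 9750.47 + 552.50 = 74562.95
Ad valorem component: 74562.95 × 15% = 11184.44
Specific component: 589 × 4.23 = 2491.47
Import duty = 11184.44 + 2491.47 = 13675.91
Buyer bears: inland to port 1421.36 + export clearance 175.15 + origin terminal 164.68 + freight 9750.47 + insurance 552.50 + destination terminal 289.00 + brokerage 181.06 + delivery 2259.57 + duty 13675.91 = 28469.70
Landed cost = invoice 62498.79 + 28469.70 = 90968.49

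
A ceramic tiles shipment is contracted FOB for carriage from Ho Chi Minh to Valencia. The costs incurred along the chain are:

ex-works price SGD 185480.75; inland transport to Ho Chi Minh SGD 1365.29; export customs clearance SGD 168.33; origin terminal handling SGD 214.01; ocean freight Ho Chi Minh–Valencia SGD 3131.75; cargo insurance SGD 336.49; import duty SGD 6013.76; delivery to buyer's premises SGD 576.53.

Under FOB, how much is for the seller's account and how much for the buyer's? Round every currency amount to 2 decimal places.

Seller: SGD 187228.38; buyer: SGD 10058.53

FOB: the seller bears costs until goods are on board at the origin port; the buyer bears freight, insurance and all costs thereafter.
Seller's account: goods 185480.75 + inland to port 1365.29 + export clearance 168.33 + origin terminal 214.01 = 187228.38
Buyer's account: freight 3131.75 + insurance 336.49 + duty 6013.76 + delivery 576.53 = 10058.53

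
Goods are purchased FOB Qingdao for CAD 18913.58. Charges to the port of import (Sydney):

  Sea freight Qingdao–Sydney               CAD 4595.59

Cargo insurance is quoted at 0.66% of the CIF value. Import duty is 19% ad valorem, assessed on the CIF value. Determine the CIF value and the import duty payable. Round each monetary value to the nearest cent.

CIF value: CAD 23665.36; import duty: CAD 4496.42

Let C be the CIF value. C = FOB price + freight + 0.66% × C
C − 0.66% × C = 18913.58 + 4595.59
0.9934 × C = 23509.17
C = 23509.17 / 0.9934 = 23665.36
Insurance premium = 0.66% × 23665.36 = 156.19
Import duty = 23665.36 × 19% = 4496.42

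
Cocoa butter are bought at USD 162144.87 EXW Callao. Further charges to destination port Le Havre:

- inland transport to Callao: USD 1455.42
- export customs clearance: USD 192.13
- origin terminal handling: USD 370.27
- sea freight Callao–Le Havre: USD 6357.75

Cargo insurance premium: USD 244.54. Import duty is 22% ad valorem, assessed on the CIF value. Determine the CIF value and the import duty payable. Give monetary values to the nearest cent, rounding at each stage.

CIF value: USD 170764.98; import duty: USD 37568.30

CIF = EXW price + pre-shipment costs + freight + insurance
CIF = 162144.87 + 1455.42 + 192.13 + 370.27 + 6357.75 + 244.54 = 170764.98
Import duty = 170764.98 × 22% = 37568.30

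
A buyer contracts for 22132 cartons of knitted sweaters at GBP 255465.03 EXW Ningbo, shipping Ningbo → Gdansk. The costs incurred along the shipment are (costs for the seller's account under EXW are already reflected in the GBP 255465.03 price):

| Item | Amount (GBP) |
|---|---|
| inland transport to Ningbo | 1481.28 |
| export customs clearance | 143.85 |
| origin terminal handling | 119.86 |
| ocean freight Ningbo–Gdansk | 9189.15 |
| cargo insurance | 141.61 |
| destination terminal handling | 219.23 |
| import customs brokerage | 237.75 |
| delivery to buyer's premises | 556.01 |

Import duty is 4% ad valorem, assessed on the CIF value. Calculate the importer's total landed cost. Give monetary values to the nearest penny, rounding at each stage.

Total landed cost: GBP 278215.40

EXW: the seller makes goods available at their premises; the buyer bears all onward costs.
CIF value = EXW price + inland to port + export clearance + origin terminal + freight + insurance = 255465.03 + 1481.28 + 143.85 + 119.86 + 9189.15 + 141.61 = 266540.78
Import duty = 266540.78 × 4% = 10661.63
Buyer bears: inland to port 1481.28 + export clearance 143.85 + origin terminal 119.86 + freight 9189.15 + insurance 141.61 + destination terminal 219.23 + brokerage 237.75 + delivery 556.01 + duty 10661.63 = 22750.37
Landed cost = invoice 255465.03 + 22750.37 = 278215.40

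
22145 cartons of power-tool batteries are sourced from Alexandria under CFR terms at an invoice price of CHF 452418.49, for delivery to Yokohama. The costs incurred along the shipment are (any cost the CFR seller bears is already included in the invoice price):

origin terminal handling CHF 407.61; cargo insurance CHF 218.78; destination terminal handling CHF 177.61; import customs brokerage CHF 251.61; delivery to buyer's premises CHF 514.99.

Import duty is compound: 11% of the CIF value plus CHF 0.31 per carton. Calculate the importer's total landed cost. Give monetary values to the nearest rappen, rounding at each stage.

Total landed cost: CHF 510236.53

CFR: the seller pays costs through ocean freight to the destination port, but not insurance.
Already in the invoice (seller's account under CFR): origin terminal — exclude.
CIF value = CFR price + insurance = 452418.49 + 218.78 = 452637.27
Ad valorem component: 452637.27 × 11% = 49790.10
Specific component: 22145 × 0.31 = 6864.95
Import duty = 49790.10 + 6864.95 = 56655.05
Buyer bears: insurance 218.78 + destination terminal 177.61 + brokerage 251.61 + delivery 514.99 + duty 56655.05 = 57818.04
Landed cost = invoice 452418.49 + 57818.04 = 510236.53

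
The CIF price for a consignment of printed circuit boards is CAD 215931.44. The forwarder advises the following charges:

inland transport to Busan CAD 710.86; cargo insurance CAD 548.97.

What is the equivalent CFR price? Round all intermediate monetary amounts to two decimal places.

Not relevant to the conversion: inland to port — on the seller under both CIF and CFR; already in the CIF price and stays in the CFR price.
From CIF to CFR, the seller no longer bears: insurance.
CFR price = 215931.44 − 548.97 = 215382.47

CFR price: CAD 215382.47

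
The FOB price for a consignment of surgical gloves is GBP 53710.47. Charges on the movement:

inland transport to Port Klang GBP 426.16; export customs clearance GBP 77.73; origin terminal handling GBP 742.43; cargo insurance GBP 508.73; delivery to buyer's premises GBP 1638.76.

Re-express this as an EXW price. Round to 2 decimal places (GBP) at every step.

Not relevant to the conversion: insurance, delivery — on the buyer under both terms; not part of either seller's price.
From FOB to EXW, the seller no longer bears: inland to port, export clearance, origin terminal.
EXW price = 53710.47 − 426.16 − 77.73 − 742.43 = 52464.15

EXW price: GBP 52464.15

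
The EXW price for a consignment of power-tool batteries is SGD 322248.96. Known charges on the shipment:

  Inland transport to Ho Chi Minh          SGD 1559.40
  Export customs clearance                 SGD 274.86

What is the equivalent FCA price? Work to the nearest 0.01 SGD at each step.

FCA price: SGD 324083.22

From EXW to FCA, the seller additionally bears: inland to port, export clearance.
FCA price = 322248.96 + 1559.40 + 274.86 = 324083.22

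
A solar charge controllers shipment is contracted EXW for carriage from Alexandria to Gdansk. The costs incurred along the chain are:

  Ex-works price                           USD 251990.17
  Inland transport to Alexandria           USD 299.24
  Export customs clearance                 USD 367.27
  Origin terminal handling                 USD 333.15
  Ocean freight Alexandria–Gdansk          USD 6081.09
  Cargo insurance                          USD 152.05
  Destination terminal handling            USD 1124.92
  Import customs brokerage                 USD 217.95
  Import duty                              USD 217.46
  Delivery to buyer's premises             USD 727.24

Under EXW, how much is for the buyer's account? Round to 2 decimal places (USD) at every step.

EXW: the seller makes goods available at their premises; the buyer bears all onward costs.
Seller's account: goods 251990.17 = 251990.17
Buyer's account: inland to port 299.24 + export clearance 367.27 + origin terminal 333.15 + freight 6081.09 + insurance 152.05 + destination terminal 1124.92 + brokerage 217.95 + duty 217.46 + delivery 727.24 = 9520.37

Buyer's account: USD 9520.37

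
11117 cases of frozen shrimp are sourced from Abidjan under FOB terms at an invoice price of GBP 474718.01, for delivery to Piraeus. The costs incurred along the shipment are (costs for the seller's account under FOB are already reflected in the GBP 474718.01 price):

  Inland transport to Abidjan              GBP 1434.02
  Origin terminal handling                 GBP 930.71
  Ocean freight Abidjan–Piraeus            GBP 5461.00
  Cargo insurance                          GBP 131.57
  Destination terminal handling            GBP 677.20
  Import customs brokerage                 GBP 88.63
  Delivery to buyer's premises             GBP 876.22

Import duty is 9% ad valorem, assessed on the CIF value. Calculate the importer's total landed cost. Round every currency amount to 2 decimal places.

Total landed cost: GBP 525180.58

FOB: the seller bears costs until goods are on board at the origin port; the buyer bears freight, insurance and all costs thereafter.
Already in the invoice (seller's account under FOB): inland to port, origin terminal — exclude.
CIF value = FOB price + freight + insurance = 474718.01 + 5461.00 + 131.57 = 480310.58
Import duty = 480310.58 × 9% = 43227.95
Buyer bears: freight 5461.00 + insurance 131.57 + destination terminal 677.20 + brokerage 88.63 + delivery 876.22 + duty 43227.95 = 50462.57
Landed cost = invoice 474718.01 + 50462.57 = 525180.58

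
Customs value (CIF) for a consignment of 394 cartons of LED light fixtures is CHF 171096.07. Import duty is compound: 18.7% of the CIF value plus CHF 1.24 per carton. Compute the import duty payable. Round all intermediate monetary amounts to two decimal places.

Import duty: CHF 32483.53

Ad valorem component: 171096.07 × 18.7% = 31994.97
Specific component: 394 × 1.24 = 488.56
Import duty = 31994.97 + 488.56 = 32483.53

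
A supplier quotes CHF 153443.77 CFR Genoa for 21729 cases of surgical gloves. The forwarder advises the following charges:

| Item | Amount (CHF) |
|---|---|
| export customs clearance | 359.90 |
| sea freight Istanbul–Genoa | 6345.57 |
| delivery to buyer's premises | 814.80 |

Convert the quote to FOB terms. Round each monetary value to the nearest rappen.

FOB price: CHF 147098.20

Not relevant to the conversion: export clearance — on the seller under both CFR and FOB; already in the CFR price and stays in the FOB price. delivery — on the buyer under both terms; not part of either seller's price.
From CFR to FOB, the seller no longer bears: freight.
FOB price = 153443.77 − 6345.57 = 147098.20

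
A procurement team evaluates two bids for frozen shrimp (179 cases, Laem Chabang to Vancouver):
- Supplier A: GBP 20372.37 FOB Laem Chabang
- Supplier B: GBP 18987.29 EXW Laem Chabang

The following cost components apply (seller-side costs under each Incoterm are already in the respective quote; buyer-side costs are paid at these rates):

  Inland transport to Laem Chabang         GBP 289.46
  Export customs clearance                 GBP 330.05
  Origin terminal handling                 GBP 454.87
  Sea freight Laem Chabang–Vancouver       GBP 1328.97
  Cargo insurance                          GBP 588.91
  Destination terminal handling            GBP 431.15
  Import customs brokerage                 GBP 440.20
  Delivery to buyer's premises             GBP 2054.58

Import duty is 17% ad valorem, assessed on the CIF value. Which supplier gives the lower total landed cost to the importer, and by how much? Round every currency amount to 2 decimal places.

Supplier A (FOB):
CIF value = FOB price + freight + insurance = 20372.37 + 1328.97 + 588.91 = 22290.25
Import duty = 22290.25 × 17% = 3789.34
Buyer bears (A): 1328.97 + 588.91 + 431.15 + 440.20 + 2054.58 = 4843.81
Landed cost (A) = invoice 20372.37 + 4843.81 + duty 3789.34 = 29005.52
Supplier B (EXW):
CIF value = EXW price + inland to port + export clearance + origin terminal + freight + insurance = 18987.29 + 289.46 + 330.05 + 454.87 + 1328.97 + 588.91 = 21979.55
Import duty = 21979.55 × 17% = 3736.52
Buyer bears (B): 289.46 + 330.05 + 454.87 + 1328.97 + 588.91 + 431.15 + 440.20 + 2054.58 = 5918.19
Landed cost (B) = invoice 18987.29 + 5918.19 + duty 3736.52 = 28642.00
Difference = |29005.52 − 28642.00| = 363.52

Supplier B is cheaper by GBP 363.52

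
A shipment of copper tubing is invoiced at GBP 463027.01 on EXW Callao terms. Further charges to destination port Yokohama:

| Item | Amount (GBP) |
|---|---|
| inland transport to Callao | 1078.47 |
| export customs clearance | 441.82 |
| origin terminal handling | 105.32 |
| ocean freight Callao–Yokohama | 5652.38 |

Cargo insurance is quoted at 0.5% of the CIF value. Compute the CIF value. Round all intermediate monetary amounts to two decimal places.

Let C be the CIF value. C = EXW price + pre-shipment costs + freight + 0.5% × C
C − 0.5% × C = 463027.01 + 1078.47 + 441.82 + 105.32 + 5652.38
0.995 × C = 470305.00
C = 470305.00 / 0.995 = 472668.34
Insurance premium = 0.5% × 472668.34 = 2363.34

CIF value: GBP 472668.34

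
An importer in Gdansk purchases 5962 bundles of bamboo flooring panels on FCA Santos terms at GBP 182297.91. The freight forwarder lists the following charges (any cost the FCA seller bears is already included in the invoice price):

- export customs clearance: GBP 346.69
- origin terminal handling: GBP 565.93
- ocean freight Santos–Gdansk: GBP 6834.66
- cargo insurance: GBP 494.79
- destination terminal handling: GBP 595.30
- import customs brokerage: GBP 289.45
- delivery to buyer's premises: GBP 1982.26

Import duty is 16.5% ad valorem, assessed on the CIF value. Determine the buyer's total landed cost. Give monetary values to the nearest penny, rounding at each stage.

Total landed cost: GBP 224442.19

FCA: the seller delivers export-cleared goods to the carrier; the buyer bears costs from that point.
Already in the invoice (seller's account under FCA): export clearance — exclude.
CIF value = FCA price + origin terminal + freight + insurance = 182297.91 + 565.93 + 6834.66 + 494.79 = 190193.29
Import duty = 190193.29 × 16.5% = 31381.89
Buyer bears: origin terminal 565.93 + freight 6834.66 + insurance 494.79 + destination terminal 595.30 + brokerage 289.45 + delivery 1982.26 + duty 31381.89 = 42144.28
Landed cost = invoice 182297.91 + 42144.28 = 224442.19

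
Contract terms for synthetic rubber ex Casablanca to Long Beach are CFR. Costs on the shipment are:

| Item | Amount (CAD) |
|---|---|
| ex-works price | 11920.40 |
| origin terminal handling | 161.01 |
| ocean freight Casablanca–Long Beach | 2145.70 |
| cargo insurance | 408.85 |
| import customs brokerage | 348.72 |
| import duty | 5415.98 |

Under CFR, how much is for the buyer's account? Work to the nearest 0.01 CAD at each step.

CFR: the seller pays costs through ocean freight to the destination port, but not insurance.
Seller's account: goods 11920.40 + origin terminal 161.01 + freight 2145.70 = 14227.11
Buyer's account: insurance 408.85 + brokerage 348.72 + duty 5415.98 = 6173.55

Buyer's account: CAD 6173.55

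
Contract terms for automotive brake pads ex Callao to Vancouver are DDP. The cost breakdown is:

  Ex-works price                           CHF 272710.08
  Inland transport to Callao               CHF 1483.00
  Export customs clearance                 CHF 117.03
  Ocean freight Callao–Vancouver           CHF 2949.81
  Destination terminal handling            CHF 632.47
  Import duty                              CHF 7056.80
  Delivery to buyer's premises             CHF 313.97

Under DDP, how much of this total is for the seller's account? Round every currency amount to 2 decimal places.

DDP: the seller bears all costs including import duty.
Seller's account: goods 272710.08 + inland to port 1483.00 + export clearance 117.03 + freight 2949.81 + destination terminal 632.47 + duty 7056.80 + delivery 313.97 = 285263.16
Buyer's account: 0.00

Seller's account: CHF 285263.16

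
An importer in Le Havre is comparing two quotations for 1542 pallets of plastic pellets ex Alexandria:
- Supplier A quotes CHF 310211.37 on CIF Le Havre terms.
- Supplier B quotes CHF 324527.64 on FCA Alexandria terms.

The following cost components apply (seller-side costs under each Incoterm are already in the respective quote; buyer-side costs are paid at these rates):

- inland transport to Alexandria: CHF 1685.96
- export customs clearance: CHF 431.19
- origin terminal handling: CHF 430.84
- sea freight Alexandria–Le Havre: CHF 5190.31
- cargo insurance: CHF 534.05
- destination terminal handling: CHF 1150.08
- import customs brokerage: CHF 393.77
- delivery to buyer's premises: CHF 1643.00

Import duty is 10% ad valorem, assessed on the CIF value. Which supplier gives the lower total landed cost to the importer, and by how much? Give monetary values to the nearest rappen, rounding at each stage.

Supplier A (CIF):
The CIF price already equals the CIF value: 310211.37
Import duty = 310211.37 × 10% = 31021.14
Buyer bears (A): 1150.08 + 393.77 + 1643.00 = 3186.85
Landed cost (A) = invoice 310211.37 + 3186.85 + duty 31021.14 = 344419.36
Supplier B (FCA):
CIF value = FCA price + origin terminal + freight + insurance = 324527.64 + 430.84 + 5190.31 + 534.05 = 330682.84
Import duty = 330682.84 × 10% = 33068.28
Buyer bears (B): 430.84 + 5190.31 + 534.05 + 1150.08 + 393.77 + 1643.00 = 9342.05
Landed cost (B) = invoice 324527.64 + 9342.05 + duty 33068.28 = 366937.97
Difference = |344419.36 − 366937.97| = 22518.61

Supplier A is cheaper by CHF 22518.61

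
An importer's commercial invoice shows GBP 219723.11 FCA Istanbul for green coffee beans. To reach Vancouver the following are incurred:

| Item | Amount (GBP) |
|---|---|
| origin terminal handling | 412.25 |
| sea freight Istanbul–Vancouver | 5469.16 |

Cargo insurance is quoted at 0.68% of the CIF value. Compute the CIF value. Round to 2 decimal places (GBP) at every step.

CIF value: GBP 227149.13

Let C be the CIF value. C = FCA price + pre-shipment costs + freight + 0.68% × C
C − 0.68% × C = 219723.11 + 412.25 + 5469.16
0.9932 × C = 225604.52
C = 225604.52 / 0.9932 = 227149.13
Insurance premium = 0.68% × 227149.13 = 1544.61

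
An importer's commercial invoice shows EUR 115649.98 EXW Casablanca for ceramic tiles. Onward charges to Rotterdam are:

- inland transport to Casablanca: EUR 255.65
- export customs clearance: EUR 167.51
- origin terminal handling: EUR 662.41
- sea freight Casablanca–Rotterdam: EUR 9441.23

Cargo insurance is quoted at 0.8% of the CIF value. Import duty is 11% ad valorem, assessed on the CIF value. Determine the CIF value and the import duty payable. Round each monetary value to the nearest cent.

Let C be the CIF value. C = EXW price + pre-shipment costs + freight + 0.8% × C
C − 0.8% × C = 115649.98 + 255.65 + 167.51 + 662.41 + 9441.23
0.992 × C = 126176.78
C = 126176.78 / 0.992 = 127194.33
Insurance premium = 0.8% × 127194.33 = 1017.55
Import duty = 127194.33 × 11% = 13991.38

CIF value: EUR 127194.33; import duty: EUR 13991.38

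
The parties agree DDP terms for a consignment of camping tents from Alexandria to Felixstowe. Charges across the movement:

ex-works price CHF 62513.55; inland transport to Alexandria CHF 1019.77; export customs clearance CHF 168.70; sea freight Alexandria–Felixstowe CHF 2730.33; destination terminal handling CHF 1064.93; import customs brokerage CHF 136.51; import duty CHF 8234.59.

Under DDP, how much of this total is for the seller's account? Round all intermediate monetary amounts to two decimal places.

DDP: the seller bears all costs including import duty.
Seller's account: goods 62513.55 + inland to port 1019.77 + export clearance 168.70 + freight 2730.33 + destination terminal 1064.93 + brokerage 136.51 + duty 8234.59 = 75868.38
Buyer's account: 0.00

Seller's account: CHF 75868.38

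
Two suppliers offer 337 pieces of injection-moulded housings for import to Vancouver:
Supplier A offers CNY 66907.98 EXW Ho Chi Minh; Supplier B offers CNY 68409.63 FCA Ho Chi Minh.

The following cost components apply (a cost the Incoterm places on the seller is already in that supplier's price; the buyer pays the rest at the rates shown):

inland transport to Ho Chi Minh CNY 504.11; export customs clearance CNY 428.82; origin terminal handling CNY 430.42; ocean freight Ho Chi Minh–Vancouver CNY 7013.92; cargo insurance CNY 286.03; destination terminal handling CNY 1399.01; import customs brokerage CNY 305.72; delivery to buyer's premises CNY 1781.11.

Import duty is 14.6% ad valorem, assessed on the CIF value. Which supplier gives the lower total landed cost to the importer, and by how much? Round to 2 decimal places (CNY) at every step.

Supplier A is cheaper by CNY 651.75

Supplier A (EXW):
CIF value = EXW price + inland to port + export clearance + origin terminal + freight + insurance = 66907.98 + 504.11 + 428.82 + 430.42 + 7013.92 + 286.03 = 75571.28
Import duty = 75571.28 × 14.6% = 11033.41
Buyer bears (A): 504.11 + 428.82 + 430.42 + 7013.92 + 286.03 + 1399.01 + 305.72 + 1781.11 = 12149.14
Landed cost (A) = invoice 66907.98 + 12149.14 + duty 11033.41 = 90090.53
Supplier B (FCA):
CIF value = FCA price + origin terminal + freight + insurance = 68409.63 + 430.42 + 7013.92 + 286.03 = 76140.00
Import duty = 76140.00 × 14.6% = 11116.44
Buyer bears (B): 430.42 + 7013.92 + 286.03 + 1399.01 + 305.72 + 1781.11 = 11216.21
Landed cost (B) = invoice 68409.63 + 11216.21 + duty 11116.44 = 90742.28
Difference = |90090.53 − 90742.28| = 651.75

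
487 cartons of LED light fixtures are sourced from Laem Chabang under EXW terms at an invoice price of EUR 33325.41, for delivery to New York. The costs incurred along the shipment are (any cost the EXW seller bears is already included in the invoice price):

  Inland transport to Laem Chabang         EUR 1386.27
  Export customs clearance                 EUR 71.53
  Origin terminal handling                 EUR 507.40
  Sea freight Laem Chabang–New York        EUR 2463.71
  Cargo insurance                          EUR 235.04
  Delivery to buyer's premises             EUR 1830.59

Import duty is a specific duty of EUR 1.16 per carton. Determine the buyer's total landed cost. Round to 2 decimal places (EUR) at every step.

EXW: the seller makes goods available at their premises; the buyer bears all onward costs.
CIF value = EXW price + inland to port + export clearance + origin terminal + freight + insurance = 33325.41 + 1386.27 + 71.53 + 507.40 + 2463.71 + 235.04 = 37989.36
Import duty = 487 × 1.16 = 564.92
Buyer bears: inland to port 1386.27 + export clearance 71.53 + origin terminal 507.40 + freight 2463.71 + insurance 235.04 + delivery 1830.59 + duty 564.92 = 7059.46
Landed cost = invoice 33325.41 + 7059.46 = 40384.87

Total landed cost: EUR 40384.87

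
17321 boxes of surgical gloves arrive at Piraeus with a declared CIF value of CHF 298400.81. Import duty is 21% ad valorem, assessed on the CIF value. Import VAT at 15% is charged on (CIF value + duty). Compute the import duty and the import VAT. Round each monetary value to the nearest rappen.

Import duty = 298400.81 × 21% = 62664.17
VAT base = CIF + duty = 298400.81 + 62664.17 = 361064.98
Import VAT = 361064.98 × 15% = 54159.75

Import duty: CHF 62664.17; import VAT: CHF 54159.75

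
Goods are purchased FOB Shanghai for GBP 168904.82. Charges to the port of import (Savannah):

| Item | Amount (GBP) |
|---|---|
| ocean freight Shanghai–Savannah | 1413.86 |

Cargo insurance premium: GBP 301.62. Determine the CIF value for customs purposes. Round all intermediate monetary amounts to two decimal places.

CIF = FOB price + freight + insurance
CIF = 168904.82 + 1413.86 + 301.62 = 170620.30

CIF value: GBP 170620.30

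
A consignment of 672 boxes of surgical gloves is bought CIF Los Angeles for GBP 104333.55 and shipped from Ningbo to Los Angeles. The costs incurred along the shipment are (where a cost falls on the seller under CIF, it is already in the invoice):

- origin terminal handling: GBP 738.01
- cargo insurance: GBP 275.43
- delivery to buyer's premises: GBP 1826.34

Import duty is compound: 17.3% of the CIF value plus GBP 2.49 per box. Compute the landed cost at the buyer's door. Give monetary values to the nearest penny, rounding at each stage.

CIF: the seller pays costs through ocean freight and marine insurance to the destination port.
Already in the invoice (seller's account under CIF): origin terminal, insurance — exclude.
The CIF price already equals the CIF value: 104333.55
Ad valorem component: 104333.55 × 17.3% = 18049.70
Specific component: 672 × 2.49 = 1673.28
Import duty = 18049.70 + 1673.28 = 19722.98
Buyer bears: delivery 1826.34 + duty 19722.98 = 21549.32
Landed cost = invoice 104333.55 + 21549.32 = 125882.87

Total landed cost: GBP 125882.87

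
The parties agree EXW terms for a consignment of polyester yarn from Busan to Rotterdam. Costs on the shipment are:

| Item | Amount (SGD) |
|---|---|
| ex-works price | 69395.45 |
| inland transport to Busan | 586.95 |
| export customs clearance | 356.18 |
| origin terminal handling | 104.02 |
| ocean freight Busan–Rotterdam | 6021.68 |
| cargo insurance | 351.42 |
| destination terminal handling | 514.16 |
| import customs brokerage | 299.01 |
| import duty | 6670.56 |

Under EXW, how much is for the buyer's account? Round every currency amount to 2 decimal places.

Buyer's account: SGD 14903.98

EXW: the seller makes goods available at their premises; the buyer bears all onward costs.
Seller's account: goods 69395.45 = 69395.45
Buyer's account: inland to port 586.95 + export clearance 356.18 + origin terminal 104.02 + freight 6021.68 + insurance 351.42 + destination terminal 514.16 + brokerage 299.01 + duty 6670.56 = 14903.98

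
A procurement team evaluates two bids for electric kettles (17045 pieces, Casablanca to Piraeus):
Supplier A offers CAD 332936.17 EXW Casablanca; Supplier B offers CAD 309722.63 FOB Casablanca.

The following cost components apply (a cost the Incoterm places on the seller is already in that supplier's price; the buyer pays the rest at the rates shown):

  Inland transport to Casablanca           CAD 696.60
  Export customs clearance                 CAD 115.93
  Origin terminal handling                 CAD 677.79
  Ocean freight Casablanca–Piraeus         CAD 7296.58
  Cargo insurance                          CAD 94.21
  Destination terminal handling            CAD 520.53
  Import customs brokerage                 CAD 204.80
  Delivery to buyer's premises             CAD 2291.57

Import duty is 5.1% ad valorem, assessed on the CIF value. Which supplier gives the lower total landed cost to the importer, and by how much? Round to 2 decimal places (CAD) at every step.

Supplier A (EXW):
CIF value = EXW price + inland to port + export clearance + origin terminal + freight + insurance = 332936.17 + 696.60 + 115.93 + 677.79 + 7296.58 + 94.21 = 341817.28
Import duty = 341817.28 × 5.1% = 17432.68
Buyer bears (A): 696.60 + 115.93 + 677.79 + 7296.58 + 94.21 + 520.53 + 204.80 + 2291.57 = 11898.01
Landed cost (A) = invoice 332936.17 + 11898.01 + duty 17432.68 = 362266.86
Supplier B (FOB):
CIF value = FOB price + freight + insurance = 309722.63 + 7296.58 + 94.21 = 317113.42
Import duty = 317113.42 × 5.1% = 16172.78
Buyer bears (B): 7296.58 + 94.21 + 520.53 + 204.80 + 2291.57 = 10407.69
Landed cost (B) = invoice 309722.63 + 10407.69 + duty 16172.78 = 336303.10
Difference = |362266.86 − 336303.10| = 25963.76

Supplier B is cheaper by CAD 25963.76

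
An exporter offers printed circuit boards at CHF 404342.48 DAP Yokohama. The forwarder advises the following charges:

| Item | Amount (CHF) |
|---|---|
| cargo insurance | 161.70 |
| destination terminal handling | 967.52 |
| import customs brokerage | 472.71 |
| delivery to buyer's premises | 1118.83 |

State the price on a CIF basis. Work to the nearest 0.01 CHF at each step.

Not relevant to the conversion: insurance — on the seller under both DAP and CIF; already in the DAP price and stays in the CIF price. brokerage — on the buyer under both terms; not part of either seller's price.
From DAP to CIF, the seller no longer bears: destination terminal, delivery.
CIF price = 404342.48 − 967.52 − 1118.83 = 402256.13

CIF price: CHF 402256.13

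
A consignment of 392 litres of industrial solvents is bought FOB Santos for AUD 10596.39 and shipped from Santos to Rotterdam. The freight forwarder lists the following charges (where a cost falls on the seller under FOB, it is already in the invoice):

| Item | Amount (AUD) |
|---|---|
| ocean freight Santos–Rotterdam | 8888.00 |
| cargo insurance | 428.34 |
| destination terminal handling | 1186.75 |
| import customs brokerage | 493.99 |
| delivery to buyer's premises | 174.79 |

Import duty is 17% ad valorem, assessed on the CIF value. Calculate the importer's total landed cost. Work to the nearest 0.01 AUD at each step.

FOB: the seller bears costs until goods are on board at the origin port; the buyer bears freight, insurance and all costs thereafter.
CIF value = FOB price + freight + insurance = 10596.39 + 8888.00 + 428.34 = 19912.73
Import duty = 19912.73 × 17% = 3385.16
Buyer bears: freight 8888.00 + insurance 428.34 + destination terminal 1186.75 + brokerage 493.99 + delivery 174.79 + duty 3385.16 = 14557.03
Landed cost = invoice 10596.39 + 14557.03 = 25153.42

Total landed cost: AUD 25153.42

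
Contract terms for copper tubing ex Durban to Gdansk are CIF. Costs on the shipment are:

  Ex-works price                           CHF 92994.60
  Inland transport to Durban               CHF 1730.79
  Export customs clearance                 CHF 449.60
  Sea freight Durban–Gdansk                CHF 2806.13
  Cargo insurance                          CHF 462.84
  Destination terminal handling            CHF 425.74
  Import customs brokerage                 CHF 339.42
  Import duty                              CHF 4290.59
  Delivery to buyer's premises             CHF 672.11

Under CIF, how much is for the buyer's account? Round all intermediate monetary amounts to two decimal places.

CIF: the seller pays costs through ocean freight and marine insurance to the destination port.
Seller's account: goods 92994.60 + inland to port 1730.79 + export clearance 449.60 + freight 2806.13 + insurance 462.84 = 98443.96
Buyer's account: destination terminal 425.74 + brokerage 339.42 + duty 4290.59 + delivery 672.11 = 5727.86

Buyer's account: CHF 5727.86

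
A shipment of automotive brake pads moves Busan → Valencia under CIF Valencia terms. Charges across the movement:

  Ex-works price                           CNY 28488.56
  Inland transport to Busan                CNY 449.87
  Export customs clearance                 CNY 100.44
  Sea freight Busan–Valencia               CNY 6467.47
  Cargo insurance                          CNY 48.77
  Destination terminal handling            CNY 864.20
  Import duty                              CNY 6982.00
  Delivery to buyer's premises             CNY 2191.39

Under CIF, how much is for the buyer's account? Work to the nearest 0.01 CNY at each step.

CIF: the seller pays costs through ocean freight and marine insurance to the destination port.
Seller's account: goods 28488.56 + inland to port 449.87 + export clearance 100.44 + freight 6467.47 + insurance 48.77 = 35555.11
Buyer's account: destination terminal 864.20 + duty 6982.00 + delivery 2191.39 = 10037.59

Buyer's account: CNY 10037.59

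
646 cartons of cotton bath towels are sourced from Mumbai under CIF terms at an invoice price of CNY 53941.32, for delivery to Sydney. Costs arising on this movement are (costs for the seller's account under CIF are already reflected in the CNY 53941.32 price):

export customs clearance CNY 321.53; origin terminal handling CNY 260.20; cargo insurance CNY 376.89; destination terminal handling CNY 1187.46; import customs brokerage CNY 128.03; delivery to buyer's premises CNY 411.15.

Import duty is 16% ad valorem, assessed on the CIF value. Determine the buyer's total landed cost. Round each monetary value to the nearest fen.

CIF: the seller pays costs through ocean freight and marine insurance to the destination port.
Already in the invoice (seller's account under CIF): export clearance, origin terminal, insurance — exclude.
The CIF price already equals the CIF value: 53941.32
Import duty = 53941.32 × 16% = 8630.61
Buyer bears: destination terminal 1187.46 + brokerage 128.03 + delivery 411.15 + duty 8630.61 = 10357.25
Landed cost = invoice 53941.32 + 10357.25 = 64298.57

Total landed cost: CNY 64298.57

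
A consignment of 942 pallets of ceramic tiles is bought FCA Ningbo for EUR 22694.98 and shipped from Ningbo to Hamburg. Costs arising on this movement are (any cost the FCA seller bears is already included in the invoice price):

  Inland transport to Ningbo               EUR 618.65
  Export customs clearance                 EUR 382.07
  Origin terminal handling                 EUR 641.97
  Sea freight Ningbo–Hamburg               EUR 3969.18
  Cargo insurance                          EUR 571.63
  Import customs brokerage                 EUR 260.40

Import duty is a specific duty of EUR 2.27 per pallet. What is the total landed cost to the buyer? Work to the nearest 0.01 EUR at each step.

FCA: the seller delivers export-cleared goods to the carrier; the buyer bears costs from that point.
Already in the invoice (seller's account under FCA): inland to port, export clearance — exclude.
CIF value = FCA price + origin terminal + freight + insurance = 22694.98 + 641.97 + 3969.18 + 571.63 = 27877.76
Import duty = 942 × 2.27 = 2138.34
Buyer bears: origin terminal 641.97 + freight 3969.18 + insurance 571.63 + brokerage 260.40 + duty 2138.34 = 7581.52
Landed cost = invoice 22694.98 + 7581.52 = 30276.50

Total landed cost: EUR 30276.50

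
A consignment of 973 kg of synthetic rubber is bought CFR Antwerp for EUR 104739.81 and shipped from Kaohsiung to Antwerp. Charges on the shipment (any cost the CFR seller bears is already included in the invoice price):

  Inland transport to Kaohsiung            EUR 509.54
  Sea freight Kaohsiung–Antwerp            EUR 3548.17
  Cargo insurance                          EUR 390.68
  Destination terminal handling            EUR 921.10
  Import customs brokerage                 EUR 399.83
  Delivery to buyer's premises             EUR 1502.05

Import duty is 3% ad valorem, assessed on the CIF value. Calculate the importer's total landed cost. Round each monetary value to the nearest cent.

CFR: the seller pays costs through ocean freight to the destination port, but not insurance.
Already in the invoice (seller's account under CFR): inland to port, freight — exclude.
CIF value = CFR price + insurance = 104739.81 + 390.68 = 105130.49
Import duty = 105130.49 × 3% = 3153.91
Buyer bears: insurance 390.68 + destination terminal 921.10 + brokerage 399.83 + delivery 1502.05 + duty 3153.91 = 6367.57
Landed cost = invoice 104739.81 + 6367.57 = 111107.38

Total landed cost: EUR 111107.38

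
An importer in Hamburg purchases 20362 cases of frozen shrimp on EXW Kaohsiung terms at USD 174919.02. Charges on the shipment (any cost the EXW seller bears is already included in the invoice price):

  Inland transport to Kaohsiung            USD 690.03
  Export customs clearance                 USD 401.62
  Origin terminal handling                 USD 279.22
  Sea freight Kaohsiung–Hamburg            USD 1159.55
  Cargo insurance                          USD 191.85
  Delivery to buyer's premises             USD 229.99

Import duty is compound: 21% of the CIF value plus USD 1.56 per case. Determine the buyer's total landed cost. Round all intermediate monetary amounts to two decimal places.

Total landed cost: USD 246940.67

EXW: the seller makes goods available at their premises; the buyer bears all onward costs.
CIF value = EXW price + inland to port + export clearance + origin terminal + freight + insurance = 174919.02 + 690.03 + 401.62 + 279.22 + 1159.55 + 191.85 = 177641.29
Ad valorem component: 177641.29 × 21% = 37304.67
Specific component: 20362 × 1.56 = 31764.72
Import duty = 37304.67 + 31764.72 = 69069.39
Buyer bears: inland to port 690.03 + export clearance 401.62 + origin terminal 279.22 + freight 1159.55 + insurance 191.85 + delivery 229.99 + duty 69069.39 = 72021.65
Landed cost = invoice 174919.02 + 72021.65 = 246940.67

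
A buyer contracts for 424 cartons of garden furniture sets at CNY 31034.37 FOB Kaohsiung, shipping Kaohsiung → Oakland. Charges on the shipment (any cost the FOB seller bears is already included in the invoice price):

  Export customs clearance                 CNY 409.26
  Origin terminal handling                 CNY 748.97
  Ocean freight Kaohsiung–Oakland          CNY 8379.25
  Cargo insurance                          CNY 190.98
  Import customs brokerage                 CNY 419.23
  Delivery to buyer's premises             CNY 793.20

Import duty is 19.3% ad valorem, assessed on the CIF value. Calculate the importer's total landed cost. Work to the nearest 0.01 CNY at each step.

Total landed cost: CNY 48460.72

FOB: the seller bears costs until goods are on board at the origin port; the buyer bears freight, insurance and all costs thereafter.
Already in the invoice (seller's account under FOB): export clearance, origin terminal — exclude.
CIF value = FOB price + freight + insurance = 31034.37 + 8379.25 + 190.98 = 39604.60
Import duty = 39604.60 × 19.3% = 7643.69
Buyer bears: freight 8379.25 + insurance 190.98 + brokerage 419.23 + delivery 793.20 + duty 7643.69 = 17426.35
Landed cost = invoice 31034.37 + 17426.35 = 48460.72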